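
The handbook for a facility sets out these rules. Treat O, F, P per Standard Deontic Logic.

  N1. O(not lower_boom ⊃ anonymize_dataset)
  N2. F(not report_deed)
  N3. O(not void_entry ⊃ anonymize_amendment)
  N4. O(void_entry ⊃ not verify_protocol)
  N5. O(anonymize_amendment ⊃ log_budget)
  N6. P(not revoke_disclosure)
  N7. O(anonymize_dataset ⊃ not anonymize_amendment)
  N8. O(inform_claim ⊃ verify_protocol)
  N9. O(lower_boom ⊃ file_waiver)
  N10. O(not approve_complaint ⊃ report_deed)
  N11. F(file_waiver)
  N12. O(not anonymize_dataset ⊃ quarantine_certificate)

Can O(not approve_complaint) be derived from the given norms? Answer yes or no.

Premise 10 is O(not approve_complaint ⊃ report_deed); even if O(report_deed) held, inferring O(not approve_complaint) would be affirming the consequent — invalid.
No other premise forces O(not approve_complaint). An ideal world satisfying every premise can still have not approve_complaint false, so O(not approve_complaint) is not derivable.

No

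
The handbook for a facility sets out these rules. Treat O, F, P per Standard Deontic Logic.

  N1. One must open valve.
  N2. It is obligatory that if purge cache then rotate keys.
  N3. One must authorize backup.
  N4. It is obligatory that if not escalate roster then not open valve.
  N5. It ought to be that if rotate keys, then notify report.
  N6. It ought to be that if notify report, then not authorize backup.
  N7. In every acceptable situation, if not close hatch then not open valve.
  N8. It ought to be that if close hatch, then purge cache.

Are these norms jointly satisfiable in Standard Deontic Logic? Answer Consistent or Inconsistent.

Premise 3 gives O(authorize_backup).
Premise 6, O(notify_report → ¬authorize_backup), contraposes to O(authorize_backup → ¬notify_report); with O(authorize_backup) we get O(¬notify_report).
The contrapositive of premise 5 (O(rotate_keys → notify_report)) is O(¬notify_report → ¬rotate_keys), and O(¬notify_report) is already established, so O(¬rotate_keys).
Premise 2, O(purge_cache → rotate_keys), contraposes to O(¬rotate_keys → ¬purge_cache); with O(¬rotate_keys) we get O(¬purge_cache).
The contrapositive of premise 8 (O(close_hatch → purge_cache)) is O(¬purge_cache → ¬close_hatch), and O(¬purge_cache) is already established, so O(¬close_hatch).
With premise 7, O(¬close_hatch → ¬open_valve), the K-axiom yields O(¬open_valve).
However, premise 1 gives O(open_valve).
We now have both O(¬open_valve) and O(open_valve) — open_valve is simultaneously obligatory and forbidden, violating the D-axiom.

Inconsistent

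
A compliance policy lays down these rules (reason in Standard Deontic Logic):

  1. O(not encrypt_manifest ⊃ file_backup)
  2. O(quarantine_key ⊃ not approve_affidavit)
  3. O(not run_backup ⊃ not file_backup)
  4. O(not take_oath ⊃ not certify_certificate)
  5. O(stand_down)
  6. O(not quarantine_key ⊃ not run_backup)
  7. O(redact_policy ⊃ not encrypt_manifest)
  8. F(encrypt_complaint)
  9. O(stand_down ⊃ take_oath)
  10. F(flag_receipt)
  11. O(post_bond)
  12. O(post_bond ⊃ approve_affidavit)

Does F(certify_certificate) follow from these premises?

Premise 4 is O(not take_oath ⊃ not certify_certificate), but O(not take_oath) is not derivable from the premises, so it does not yield O(not certify_certificate).
No other premise forces O(not certify_certificate). An ideal world satisfying every premise can still have certify_certificate true, so F(certify_certificate) is not derivable.

No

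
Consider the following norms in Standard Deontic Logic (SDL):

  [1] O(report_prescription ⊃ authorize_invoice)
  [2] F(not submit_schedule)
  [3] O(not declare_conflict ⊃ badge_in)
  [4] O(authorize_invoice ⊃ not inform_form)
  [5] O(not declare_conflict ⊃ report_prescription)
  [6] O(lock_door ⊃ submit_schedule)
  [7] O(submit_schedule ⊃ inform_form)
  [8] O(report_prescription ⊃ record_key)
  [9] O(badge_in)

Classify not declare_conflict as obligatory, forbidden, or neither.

Forbidden

Premise 2 is F(not submit_schedule), i.e. O(submit_schedule).
With premise 7, O(submit_schedule ⊃ inform_form), the K-axiom yields O(inform_form).
Premise 4, O(authorize_invoice ⊃ not inform_form), contraposes to O(inform_form ⊃ not authorize_invoice); with O(inform_form) we get O(not authorize_invoice).
Premise 1, O(report_prescription ⊃ authorize_invoice), contraposes to O(not authorize_invoice ⊃ not report_prescription); with O(not authorize_invoice) we get O(not report_prescription).
Premise 5, O(not declare_conflict ⊃ report_prescription), contraposes to O(not report_prescription ⊃ declare_conflict); with O(not report_prescription) we get O(declare_conflict).
Premises 3, 6, 8, 9 do not contribute to this derivation.
Thus O(declare_conflict), which is F(not declare_conflict): not declare_conflict is forbidden.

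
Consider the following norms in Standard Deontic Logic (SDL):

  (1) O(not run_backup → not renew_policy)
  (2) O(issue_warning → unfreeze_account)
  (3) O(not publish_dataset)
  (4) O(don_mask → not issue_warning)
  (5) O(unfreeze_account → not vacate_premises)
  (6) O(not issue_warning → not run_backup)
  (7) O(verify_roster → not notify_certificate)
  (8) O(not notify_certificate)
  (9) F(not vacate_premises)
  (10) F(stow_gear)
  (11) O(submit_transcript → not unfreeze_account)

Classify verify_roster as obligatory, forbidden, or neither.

Neither

Premise 7 is O(verify_roster → not notify_certificate); even if O(not notify_certificate) held, inferring O(verify_roster) would be affirming the consequent — invalid.
No premise or chain of K-axiom applications forces O(verify_roster), and none forces O(not verify_roster). So verify_roster is neither obligatory nor forbidden under these norms.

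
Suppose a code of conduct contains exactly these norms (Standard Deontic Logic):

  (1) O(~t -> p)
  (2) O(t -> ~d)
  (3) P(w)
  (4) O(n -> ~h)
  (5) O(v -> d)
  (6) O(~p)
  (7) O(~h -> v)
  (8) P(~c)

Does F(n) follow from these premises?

From premise 6 we have O(~p).
Premise 1, O(~t -> p), contraposes to O(~p -> t); with O(~p) we get O(t).
From O(t) and premise 2, O(t -> ~d), we obtain O(~d).
Premise 5, O(v -> d), contraposes to O(~d -> ~v); with O(~d) we get O(~v).
Premise 7 is O(~h -> v); contrapositively O(~v -> h). Since O(~v) holds, K gives O(h).
Premise 4 is O(n -> ~h); contrapositively O(h -> ~n). Since O(h) holds, K gives O(~n).
Premises 3, 8 do not contribute to this derivation.
So O(~n) holds, i.e. F(n). The claim follows.

Yes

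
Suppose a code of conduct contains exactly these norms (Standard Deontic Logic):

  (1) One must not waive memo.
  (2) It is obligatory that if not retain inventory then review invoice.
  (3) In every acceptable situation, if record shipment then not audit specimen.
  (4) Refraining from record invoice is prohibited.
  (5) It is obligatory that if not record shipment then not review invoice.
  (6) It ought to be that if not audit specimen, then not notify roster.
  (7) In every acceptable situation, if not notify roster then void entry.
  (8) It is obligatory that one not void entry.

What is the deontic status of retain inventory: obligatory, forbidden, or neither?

Obligatory

Premise 8 states O(¬void_entry) outright.
Premise 7, O(¬notify_roster → void_entry), contraposes to O(¬void_entry → notify_roster); with O(¬void_entry) we get O(notify_roster).
The contrapositive of premise 6 (O(¬audit_specimen → ¬notify_roster)) is O(notify_roster → audit_specimen), and O(notify_roster) is already established, so O(audit_specimen).
Premise 3, O(record_shipment → ¬audit_specimen), contraposes to O(audit_specimen → ¬record_shipment); with O(audit_specimen) we get O(¬record_shipment).
Applying K to premise 5 (O(¬record_shipment → ¬review_invoice)) and O(¬record_shipment) yields O(¬review_invoice).
The contrapositive of premise 2 (O(¬retain_inventory → review_invoice)) is O(¬review_invoice → retain_inventory), and O(¬review_invoice) is already established, so O(retain_inventory).
Premises 1, 4 do not contribute to this derivation.
Hence retain_inventory is obligatory.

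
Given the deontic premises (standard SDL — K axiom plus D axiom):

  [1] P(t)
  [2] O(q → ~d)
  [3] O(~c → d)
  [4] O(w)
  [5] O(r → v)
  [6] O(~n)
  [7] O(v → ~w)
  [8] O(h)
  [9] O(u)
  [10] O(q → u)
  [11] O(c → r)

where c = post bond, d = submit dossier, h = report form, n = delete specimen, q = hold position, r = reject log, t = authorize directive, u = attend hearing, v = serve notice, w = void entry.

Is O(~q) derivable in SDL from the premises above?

Yes

Premise 4 states O(w) outright.
The contrapositive of premise 7 (O(v → ~w)) is O(w → ~v), and O(w) is already established, so O(~v).
The contrapositive of premise 5 (O(r → v)) is O(~v → ~r), and O(~v) is already established, so O(~r).
Premise 11, O(c → r), contraposes to O(~r → ~c); with O(~r) we get O(~c).
Applying K to premise 3 (O(~c → d)) and O(~c) yields O(d).
The contrapositive of premise 2 (O(q → ~d)) is O(d → ~q), and O(d) is already established, so O(~q).
Premises 1, 6, 8, 9, 10 do not contribute to this derivation.
So O(~q) follows.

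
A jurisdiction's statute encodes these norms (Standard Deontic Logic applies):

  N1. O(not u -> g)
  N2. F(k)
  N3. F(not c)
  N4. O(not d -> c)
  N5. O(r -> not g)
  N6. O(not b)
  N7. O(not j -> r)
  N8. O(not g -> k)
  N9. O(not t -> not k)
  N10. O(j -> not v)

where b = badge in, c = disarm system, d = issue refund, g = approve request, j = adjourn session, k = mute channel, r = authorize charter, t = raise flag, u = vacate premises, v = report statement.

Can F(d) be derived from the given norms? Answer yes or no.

No

Premise 4 is O(not d -> c); even if O(c) held, inferring O(not d) would be affirming the consequent — invalid.
No other premise forces O(not d). An ideal world satisfying every premise can still have d true, so F(d) is not derivable.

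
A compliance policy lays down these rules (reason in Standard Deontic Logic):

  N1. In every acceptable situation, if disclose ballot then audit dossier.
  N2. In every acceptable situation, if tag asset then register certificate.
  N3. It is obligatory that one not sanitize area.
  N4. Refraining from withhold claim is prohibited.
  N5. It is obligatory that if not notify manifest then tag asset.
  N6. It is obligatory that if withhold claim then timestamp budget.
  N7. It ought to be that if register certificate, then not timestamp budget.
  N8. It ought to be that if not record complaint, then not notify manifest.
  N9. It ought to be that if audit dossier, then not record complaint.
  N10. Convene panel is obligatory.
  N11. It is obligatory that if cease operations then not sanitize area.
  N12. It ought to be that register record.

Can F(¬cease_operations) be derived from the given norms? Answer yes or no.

No

Premise 11 is O(cease_operations → ¬sanitize_area); even if O(¬sanitize_area) held, inferring O(cease_operations) would be affirming the consequent — invalid.
No other premise forces O(cease_operations). An ideal world satisfying every premise can still have ¬cease_operations true, so F(¬cease_operations) is not derivable.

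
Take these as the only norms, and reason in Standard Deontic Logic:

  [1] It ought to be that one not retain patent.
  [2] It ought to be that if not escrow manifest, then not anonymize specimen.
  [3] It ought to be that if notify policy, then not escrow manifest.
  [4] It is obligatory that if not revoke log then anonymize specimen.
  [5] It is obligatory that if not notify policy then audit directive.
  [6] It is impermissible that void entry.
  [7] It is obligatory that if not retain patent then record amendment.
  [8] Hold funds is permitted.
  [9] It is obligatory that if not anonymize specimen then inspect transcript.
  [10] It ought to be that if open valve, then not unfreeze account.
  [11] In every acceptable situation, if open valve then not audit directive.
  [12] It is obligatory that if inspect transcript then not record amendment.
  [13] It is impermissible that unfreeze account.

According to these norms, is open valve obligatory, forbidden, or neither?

Premise 1 states O(¬retain_patent) outright.
With premise 7, O(¬retain_patent → record_amendment), the K-axiom yields O(record_amendment).
The contrapositive of premise 12 (O(inspect_transcript → ¬record_amendment)) is O(record_amendment → ¬inspect_transcript), and O(record_amendment) is already established, so O(¬inspect_transcript).
Premise 9, O(¬anonymize_specimen → inspect_transcript), contraposes to O(¬inspect_transcript → anonymize_specimen); with O(¬inspect_transcript) we get O(anonymize_specimen).
Premise 2, O(¬escrow_manifest → ¬anonymize_specimen), contraposes to O(anonymize_specimen → escrow_manifest); with O(anonymize_specimen) we get O(escrow_manifest).
The contrapositive of premise 3 (O(notify_policy → ¬escrow_manifest)) is O(escrow_manifest → ¬notify_policy), and O(escrow_manifest) is already established, so O(¬notify_policy).
Applying K to premise 5 (O(¬notify_policy → audit_directive)) and O(¬notify_policy) yields O(audit_directive).
The contrapositive of premise 11 (O(open_valve → ¬audit_directive)) is O(audit_directive → ¬open_valve), and O(audit_directive) is already established, so O(¬open_valve).
Premises 4, 6, 8, 10, 13 do not contribute to this derivation.
Thus O(¬open_valve), which is F(open_valve): open_valve is forbidden.

Forbidden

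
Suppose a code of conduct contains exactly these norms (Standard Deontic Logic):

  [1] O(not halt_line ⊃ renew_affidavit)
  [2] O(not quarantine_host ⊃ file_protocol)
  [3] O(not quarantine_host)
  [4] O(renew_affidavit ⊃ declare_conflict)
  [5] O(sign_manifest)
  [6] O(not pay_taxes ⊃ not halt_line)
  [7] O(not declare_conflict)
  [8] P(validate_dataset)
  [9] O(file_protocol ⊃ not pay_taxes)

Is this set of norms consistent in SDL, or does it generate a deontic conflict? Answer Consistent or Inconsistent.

From premise 7 we have O(not declare_conflict).
Premise 4, O(renew_affidavit ⊃ declare_conflict), contraposes to O(not declare_conflict ⊃ not renew_affidavit); with O(not declare_conflict) we get O(not renew_affidavit).
Premise 1, O(not halt_line ⊃ renew_affidavit), contraposes to O(not renew_affidavit ⊃ halt_line); with O(not renew_affidavit) we get O(halt_line).
Premise 6 is O(not pay_taxes ⊃ not halt_line); contrapositively O(halt_line ⊃ pay_taxes). Since O(halt_line) holds, K gives O(pay_taxes).
Premise 9 is O(file_protocol ⊃ not pay_taxes); contrapositively O(pay_taxes ⊃ not file_protocol). Since O(pay_taxes) holds, K gives O(not file_protocol).
The contrapositive of premise 2 (O(not quarantine_host ⊃ file_protocol)) is O(not file_protocol ⊃ quarantine_host), and O(not file_protocol) is already established, so O(quarantine_host).
Yet premise 3 states O(not quarantine_host).
We now have both O(quarantine_host) and O(not quarantine_host) — quarantine_host is simultaneously obligatory and forbidden, violating the D-axiom.

Inconsistent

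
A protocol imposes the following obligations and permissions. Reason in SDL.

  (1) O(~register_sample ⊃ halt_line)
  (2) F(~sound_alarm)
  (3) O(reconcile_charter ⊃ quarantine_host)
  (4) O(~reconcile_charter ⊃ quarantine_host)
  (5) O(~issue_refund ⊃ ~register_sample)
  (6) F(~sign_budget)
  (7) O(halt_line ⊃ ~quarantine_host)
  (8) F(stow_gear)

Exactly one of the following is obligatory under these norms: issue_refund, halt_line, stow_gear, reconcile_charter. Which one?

issue_refund

Premises 3 and 4 cover both cases: O(reconcile_charter ⊃ quarantine_host) and O(~reconcile_charter ⊃ quarantine_host). Since reconcile_charter ∨ ~reconcile_charter is a tautology, O(quarantine_host) follows.
Premise 7 is O(halt_line ⊃ ~quarantine_host); contrapositively O(quarantine_host ⊃ ~halt_line). Since O(quarantine_host) holds, K gives O(~halt_line).
The contrapositive of premise 1 (O(~register_sample ⊃ halt_line)) is O(~halt_line ⊃ register_sample), and O(~halt_line) is already established, so O(register_sample).
The contrapositive of premise 5 (O(~issue_refund ⊃ ~register_sample)) is O(register_sample ⊃ issue_refund), and O(register_sample) is already established, so O(issue_refund).
So O(issue_refund) holds — issue_refund is obligatory. None of the other listed options is made obligatory by any chain of premises.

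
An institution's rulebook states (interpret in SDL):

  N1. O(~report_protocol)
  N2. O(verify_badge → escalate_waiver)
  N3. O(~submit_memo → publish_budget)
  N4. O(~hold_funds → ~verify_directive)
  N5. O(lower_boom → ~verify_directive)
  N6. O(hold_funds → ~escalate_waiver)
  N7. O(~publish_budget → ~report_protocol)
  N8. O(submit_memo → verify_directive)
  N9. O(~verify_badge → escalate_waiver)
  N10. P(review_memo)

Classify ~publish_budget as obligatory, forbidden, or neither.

Forbidden

By case analysis on ~verify_badge: premise 9 gives O(~verify_badge → escalate_waiver) and premise 2 gives O(verify_badge → escalate_waiver), so O(escalate_waiver) either way.
Premise 6 is O(hold_funds → ~escalate_waiver); contrapositively O(escalate_waiver → ~hold_funds). Since O(escalate_waiver) holds, K gives O(~hold_funds).
From O(~hold_funds) and premise 4, O(~hold_funds → ~verify_directive), we obtain O(~verify_directive).
Premise 8 is O(submit_memo → verify_directive); contrapositively O(~verify_directive → ~submit_memo). Since O(~verify_directive) holds, K gives O(~submit_memo).
With premise 3, O(~submit_memo → publish_budget), the K-axiom yields O(publish_budget).
Premises 1, 5, 7, 10 do not contribute to this derivation.
Thus O(publish_budget), which is F(~publish_budget): ~publish_budget is forbidden.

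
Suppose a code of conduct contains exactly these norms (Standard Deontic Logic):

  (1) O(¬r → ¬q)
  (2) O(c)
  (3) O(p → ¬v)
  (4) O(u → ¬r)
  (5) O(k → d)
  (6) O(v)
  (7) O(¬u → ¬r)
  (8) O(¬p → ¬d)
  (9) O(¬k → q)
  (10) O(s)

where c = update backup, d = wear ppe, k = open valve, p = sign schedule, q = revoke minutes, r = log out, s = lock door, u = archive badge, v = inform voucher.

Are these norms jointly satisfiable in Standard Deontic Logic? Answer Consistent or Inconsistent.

Inconsistent

Premises 4 and 7 are O(u → ¬r) and O(¬u → ¬r); every ideal world satisfies u or ¬u, so in either case ¬r holds — hence O(¬r).
Premise 1 is O(¬r → ¬q); since O(¬r), deontic closure gives O(¬q).
The contrapositive of premise 9 (O(¬k → q)) is O(¬q → k), and O(¬q) is already established, so O(k).
Applying K to premise 5 (O(k → d)) and O(k) yields O(d).
Premise 8 is O(¬p → ¬d); contrapositively O(d → p). Since O(d) holds, K gives O(p).
Applying K to premise 3 (O(p → ¬v)) and O(p) yields O(¬v).
But premise 6 directly asserts O(v).
We now have both O(¬v) and O(v) — v is simultaneously obligatory and forbidden, violating the D-axiom.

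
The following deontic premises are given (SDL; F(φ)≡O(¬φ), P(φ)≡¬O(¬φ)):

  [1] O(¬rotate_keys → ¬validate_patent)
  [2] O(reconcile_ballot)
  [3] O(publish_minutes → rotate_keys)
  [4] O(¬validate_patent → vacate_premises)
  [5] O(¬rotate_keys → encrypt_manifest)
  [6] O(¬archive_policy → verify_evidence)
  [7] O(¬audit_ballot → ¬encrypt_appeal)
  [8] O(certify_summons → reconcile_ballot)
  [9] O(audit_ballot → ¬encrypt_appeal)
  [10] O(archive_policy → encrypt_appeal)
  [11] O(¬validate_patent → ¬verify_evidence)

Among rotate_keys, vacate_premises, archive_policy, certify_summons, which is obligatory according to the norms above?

By case analysis on audit_ballot: premise 9 gives O(audit_ballot → ¬encrypt_appeal) and premise 7 gives O(¬audit_ballot → ¬encrypt_appeal), so O(¬encrypt_appeal) either way.
Premise 10 is O(archive_policy → encrypt_appeal); contrapositively O(¬encrypt_appeal → ¬archive_policy). Since O(¬encrypt_appeal) holds, K gives O(¬archive_policy).
Premise 6 is O(¬archive_policy → verify_evidence); since O(¬archive_policy), deontic closure gives O(verify_evidence).
Premise 11, O(¬validate_patent → ¬verify_evidence), contraposes to O(verify_evidence → validate_patent); with O(verify_evidence) we get O(validate_patent).
Premise 1, O(¬rotate_keys → ¬validate_patent), contraposes to O(validate_patent → rotate_keys); with O(validate_patent) we get O(rotate_keys).
So O(rotate_keys) holds — rotate_keys is obligatory. None of the other listed options is made obligatory by any chain of premises.

rotate_keys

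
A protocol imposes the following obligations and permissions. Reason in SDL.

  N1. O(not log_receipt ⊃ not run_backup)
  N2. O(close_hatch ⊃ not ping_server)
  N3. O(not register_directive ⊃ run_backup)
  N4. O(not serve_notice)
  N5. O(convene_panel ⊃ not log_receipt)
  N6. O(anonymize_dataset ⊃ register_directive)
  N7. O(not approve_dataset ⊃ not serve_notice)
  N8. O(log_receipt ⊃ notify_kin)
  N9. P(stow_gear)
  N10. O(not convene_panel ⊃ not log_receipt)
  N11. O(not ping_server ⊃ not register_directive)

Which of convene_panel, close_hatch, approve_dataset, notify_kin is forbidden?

By case analysis on not convene_panel: premise 10 gives O(not convene_panel ⊃ not log_receipt) and premise 5 gives O(convene_panel ⊃ not log_receipt), so O(not log_receipt) either way.
With premise 1, O(not log_receipt ⊃ not run_backup), the K-axiom yields O(not run_backup).
Premise 3 is O(not register_directive ⊃ run_backup); contrapositively O(not run_backup ⊃ register_directive). Since O(not run_backup) holds, K gives O(register_directive).
The contrapositive of premise 11 (O(not ping_server ⊃ not register_directive)) is O(register_directive ⊃ ping_server), and O(register_directive) is already established, so O(ping_server).
Premise 2, O(close_hatch ⊃ not ping_server), contraposes to O(ping_server ⊃ not close_hatch); with O(ping_server) we get O(not close_hatch).
So O(not close_hatch) holds, i.e. close_hatch is forbidden. None of the other listed options is forbidden under the premises.

close_hatch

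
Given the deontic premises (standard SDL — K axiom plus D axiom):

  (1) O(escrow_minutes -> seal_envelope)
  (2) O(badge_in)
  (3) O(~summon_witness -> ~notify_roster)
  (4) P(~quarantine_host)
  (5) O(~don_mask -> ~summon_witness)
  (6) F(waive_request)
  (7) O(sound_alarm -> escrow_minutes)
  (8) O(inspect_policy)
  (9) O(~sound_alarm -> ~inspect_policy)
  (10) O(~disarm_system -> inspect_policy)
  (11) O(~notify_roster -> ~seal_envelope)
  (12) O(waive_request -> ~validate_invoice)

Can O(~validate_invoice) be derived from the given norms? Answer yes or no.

Premise 12 is O(waive_request -> ~validate_invoice), but O(waive_request) is not derivable from the premises, so it does not yield O(~validate_invoice).
No other premise forces O(~validate_invoice). An ideal world satisfying every premise can still have ~validate_invoice false, so O(~validate_invoice) is not derivable.

No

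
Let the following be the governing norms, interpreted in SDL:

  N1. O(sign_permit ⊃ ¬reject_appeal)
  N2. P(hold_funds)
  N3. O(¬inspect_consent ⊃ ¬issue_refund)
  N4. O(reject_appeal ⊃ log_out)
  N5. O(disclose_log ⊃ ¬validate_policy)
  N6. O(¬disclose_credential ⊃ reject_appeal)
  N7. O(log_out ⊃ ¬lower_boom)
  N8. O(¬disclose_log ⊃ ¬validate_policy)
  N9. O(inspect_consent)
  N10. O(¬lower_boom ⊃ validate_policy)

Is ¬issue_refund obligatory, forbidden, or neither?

Neither

Premise 3 is O(¬inspect_consent ⊃ ¬issue_refund), but O(¬inspect_consent) is not derivable from the premises, so it does not yield O(¬issue_refund).
No premise or chain of K-axiom applications forces O(¬issue_refund), and none forces O(issue_refund). So ¬issue_refund is neither obligatory nor forbidden under these norms.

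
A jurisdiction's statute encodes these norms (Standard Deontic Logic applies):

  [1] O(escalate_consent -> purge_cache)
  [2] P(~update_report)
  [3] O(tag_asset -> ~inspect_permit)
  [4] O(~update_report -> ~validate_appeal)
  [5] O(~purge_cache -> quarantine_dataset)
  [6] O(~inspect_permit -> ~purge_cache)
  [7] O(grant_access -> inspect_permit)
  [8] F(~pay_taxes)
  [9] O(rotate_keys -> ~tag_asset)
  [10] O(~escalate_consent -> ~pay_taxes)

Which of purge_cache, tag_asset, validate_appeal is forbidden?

Premise 8 is F(~pay_taxes), i.e. O(pay_taxes).
The contrapositive of premise 10 (O(~escalate_consent -> ~pay_taxes)) is O(pay_taxes -> escalate_consent), and O(pay_taxes) is already established, so O(escalate_consent).
Applying K to premise 1 (O(escalate_consent -> purge_cache)) and O(escalate_consent) yields O(purge_cache).
Premise 6 is O(~inspect_permit -> ~purge_cache); contrapositively O(purge_cache -> inspect_permit). Since O(purge_cache) holds, K gives O(inspect_permit).
The contrapositive of premise 3 (O(tag_asset -> ~inspect_permit)) is O(inspect_permit -> ~tag_asset), and O(inspect_permit) is already established, so O(~tag_asset).
So O(~tag_asset) holds, i.e. tag_asset is forbidden. None of the other listed options is forbidden under the premises.

tag_asset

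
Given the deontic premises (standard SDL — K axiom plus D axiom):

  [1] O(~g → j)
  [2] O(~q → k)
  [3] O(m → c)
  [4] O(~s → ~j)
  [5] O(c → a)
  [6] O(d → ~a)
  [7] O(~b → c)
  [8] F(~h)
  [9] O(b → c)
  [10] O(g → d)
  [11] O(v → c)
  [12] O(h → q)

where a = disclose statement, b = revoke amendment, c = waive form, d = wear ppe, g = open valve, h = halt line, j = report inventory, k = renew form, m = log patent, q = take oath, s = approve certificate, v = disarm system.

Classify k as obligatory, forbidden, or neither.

Neither

Premise 2 is O(~q → k), but O(~q) is not derivable from the premises, so it does not yield O(k).
No premise or chain of K-axiom applications forces O(k), and none forces O(~k). So k is neither obligatory nor forbidden under these norms.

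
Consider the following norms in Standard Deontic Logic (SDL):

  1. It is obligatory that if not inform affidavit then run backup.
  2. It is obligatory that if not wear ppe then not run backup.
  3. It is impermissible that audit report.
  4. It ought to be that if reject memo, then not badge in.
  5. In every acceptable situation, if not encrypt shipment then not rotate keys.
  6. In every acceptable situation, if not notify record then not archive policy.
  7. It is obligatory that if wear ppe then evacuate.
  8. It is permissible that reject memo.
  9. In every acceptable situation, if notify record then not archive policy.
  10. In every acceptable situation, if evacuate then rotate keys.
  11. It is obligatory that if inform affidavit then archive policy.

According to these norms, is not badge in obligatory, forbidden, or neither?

Neither

Premise 4 is O(reject_memo → ¬badge_in), but O(reject_memo) is not derivable from the premises (the permission P(reject_memo) asserts only ¬O(¬reject_memo), not O(reject_memo)), so it does not yield O(¬badge_in).
No premise or chain of K-axiom applications forces O(¬badge_in), and none forces O(badge_in). So ¬badge_in is neither obligatory nor forbidden under these norms.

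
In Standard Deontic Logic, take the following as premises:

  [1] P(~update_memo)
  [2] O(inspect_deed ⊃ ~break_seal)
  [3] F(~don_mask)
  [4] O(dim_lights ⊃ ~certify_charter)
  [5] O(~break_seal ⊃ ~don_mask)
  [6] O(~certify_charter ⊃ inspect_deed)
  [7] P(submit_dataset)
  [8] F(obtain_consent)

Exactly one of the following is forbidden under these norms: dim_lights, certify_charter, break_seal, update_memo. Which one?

F(~don_mask) at premise 3 means O(don_mask).
Premise 5 is O(~break_seal ⊃ ~don_mask); contrapositively O(don_mask ⊃ break_seal). Since O(don_mask) holds, K gives O(break_seal).
Premise 2 is O(inspect_deed ⊃ ~break_seal); contrapositively O(break_seal ⊃ ~inspect_deed). Since O(break_seal) holds, K gives O(~inspect_deed).
Premise 6, O(~certify_charter ⊃ inspect_deed), contraposes to O(~inspect_deed ⊃ certify_charter); with O(~inspect_deed) we get O(certify_charter).
The contrapositive of premise 4 (O(dim_lights ⊃ ~certify_charter)) is O(certify_charter ⊃ ~dim_lights), and O(certify_charter) is already established, so O(~dim_lights).
So O(~dim_lights) holds, i.e. dim_lights is forbidden. None of the other listed options is forbidden under the premises.

dim_lights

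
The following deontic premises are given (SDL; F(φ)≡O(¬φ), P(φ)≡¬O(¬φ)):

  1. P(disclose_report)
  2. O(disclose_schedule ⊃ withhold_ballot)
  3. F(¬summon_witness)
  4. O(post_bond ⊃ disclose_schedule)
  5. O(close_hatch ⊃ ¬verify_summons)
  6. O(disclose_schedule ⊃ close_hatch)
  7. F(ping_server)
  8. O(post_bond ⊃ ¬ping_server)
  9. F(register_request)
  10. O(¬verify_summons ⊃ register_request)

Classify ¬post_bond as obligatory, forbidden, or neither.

Premise 9, F(register_request), is equivalent to O(¬register_request).
The contrapositive of premise 10 (O(¬verify_summons ⊃ register_request)) is O(¬register_request ⊃ verify_summons), and O(¬register_request) is already established, so O(verify_summons).
The contrapositive of premise 5 (O(close_hatch ⊃ ¬verify_summons)) is O(verify_summons ⊃ ¬close_hatch), and O(verify_summons) is already established, so O(¬close_hatch).
Premise 6, O(disclose_schedule ⊃ close_hatch), contraposes to O(¬close_hatch ⊃ ¬disclose_schedule); with O(¬close_hatch) we get O(¬disclose_schedule).
Premise 4, O(post_bond ⊃ disclose_schedule), contraposes to O(¬disclose_schedule ⊃ ¬post_bond); with O(¬disclose_schedule) we get O(¬post_bond).
Premises 1, 2, 3, 7, 8 do not contribute to this derivation.
Hence ¬post_bond is obligatory.

Obligatory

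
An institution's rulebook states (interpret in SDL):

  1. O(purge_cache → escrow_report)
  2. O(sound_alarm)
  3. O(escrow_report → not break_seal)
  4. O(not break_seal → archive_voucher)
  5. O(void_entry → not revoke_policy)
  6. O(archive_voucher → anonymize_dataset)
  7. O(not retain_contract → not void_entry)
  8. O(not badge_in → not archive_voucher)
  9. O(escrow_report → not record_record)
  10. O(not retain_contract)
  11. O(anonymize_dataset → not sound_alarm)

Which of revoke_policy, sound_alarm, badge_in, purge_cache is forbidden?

purge_cache

From premise 2 we have O(sound_alarm).
Premise 11 is O(anonymize_dataset → not sound_alarm); contrapositively O(sound_alarm → not anonymize_dataset). Since O(sound_alarm) holds, K gives O(not anonymize_dataset).
The contrapositive of premise 6 (O(archive_voucher → anonymize_dataset)) is O(not anonymize_dataset → not archive_voucher), and O(not anonymize_dataset) is already established, so O(not archive_voucher).
Premise 4, O(not break_seal → archive_voucher), contraposes to O(not archive_voucher → break_seal); with O(not archive_voucher) we get O(break_seal).
The contrapositive of premise 3 (O(escrow_report → not break_seal)) is O(break_seal → not escrow_report), and O(break_seal) is already established, so O(not escrow_report).
The contrapositive of premise 1 (O(purge_cache → escrow_report)) is O(not escrow_report → not purge_cache), and O(not escrow_report) is already established, so O(not purge_cache).
So O(not purge_cache) holds, i.e. purge_cache is forbidden. None of the other listed options is forbidden under the premises.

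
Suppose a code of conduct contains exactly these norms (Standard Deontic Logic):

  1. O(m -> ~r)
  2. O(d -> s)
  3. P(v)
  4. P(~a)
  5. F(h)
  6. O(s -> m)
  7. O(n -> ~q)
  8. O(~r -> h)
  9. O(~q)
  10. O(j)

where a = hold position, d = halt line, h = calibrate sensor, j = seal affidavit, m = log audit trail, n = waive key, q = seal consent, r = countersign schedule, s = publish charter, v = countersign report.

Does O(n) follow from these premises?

Premise 7 is O(n -> ~q); even if O(~q) held, inferring O(n) would be affirming the consequent — invalid.
No other premise forces O(n). An ideal world satisfying every premise can still have n false, so O(n) is not derivable.

No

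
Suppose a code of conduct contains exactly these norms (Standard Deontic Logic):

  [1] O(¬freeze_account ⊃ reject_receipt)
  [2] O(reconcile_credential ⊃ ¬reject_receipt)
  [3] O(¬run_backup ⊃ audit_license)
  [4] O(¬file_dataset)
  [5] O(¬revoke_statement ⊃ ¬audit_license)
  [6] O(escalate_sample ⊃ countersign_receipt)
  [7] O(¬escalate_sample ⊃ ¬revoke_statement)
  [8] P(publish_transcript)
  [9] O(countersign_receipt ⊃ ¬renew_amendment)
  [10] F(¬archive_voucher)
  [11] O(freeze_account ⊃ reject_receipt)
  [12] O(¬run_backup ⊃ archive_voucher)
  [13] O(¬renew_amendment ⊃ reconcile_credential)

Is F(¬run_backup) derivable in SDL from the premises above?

Yes

By case analysis on ¬freeze_account: premise 1 gives O(¬freeze_account ⊃ reject_receipt) and premise 11 gives O(freeze_account ⊃ reject_receipt), so O(reject_receipt) either way.
The contrapositive of premise 2 (O(reconcile_credential ⊃ ¬reject_receipt)) is O(reject_receipt ⊃ ¬reconcile_credential), and O(reject_receipt) is already established, so O(¬reconcile_credential).
Premise 13, O(¬renew_amendment ⊃ reconcile_credential), contraposes to O(¬reconcile_credential ⊃ renew_amendment); with O(¬reconcile_credential) we get O(renew_amendment).
The contrapositive of premise 9 (O(countersign_receipt ⊃ ¬renew_amendment)) is O(renew_amendment ⊃ ¬countersign_receipt), and O(renew_amendment) is already established, so O(¬countersign_receipt).
Premise 6, O(escalate_sample ⊃ countersign_receipt), contraposes to O(¬countersign_receipt ⊃ ¬escalate_sample); with O(¬countersign_receipt) we get O(¬escalate_sample).
From O(¬escalate_sample) and premise 7, O(¬escalate_sample ⊃ ¬revoke_statement), we obtain O(¬revoke_statement).
Premise 5 is O(¬revoke_statement ⊃ ¬audit_license); since O(¬revoke_statement), deontic closure gives O(¬audit_license).
Premise 3 is O(¬run_backup ⊃ audit_license); contrapositively O(¬audit_license ⊃ run_backup). Since O(¬audit_license) holds, K gives O(run_backup).
Premises 4, 8, 10, 12 do not contribute to this derivation.
So O(run_backup) holds, i.e. F(¬run_backup). The claim follows.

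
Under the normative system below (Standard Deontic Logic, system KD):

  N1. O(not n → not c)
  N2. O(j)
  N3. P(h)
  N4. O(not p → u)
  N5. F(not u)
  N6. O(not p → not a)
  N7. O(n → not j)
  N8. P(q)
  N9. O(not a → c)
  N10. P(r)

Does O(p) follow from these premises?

Yes

From premise 2 we have O(j).
Premise 7, O(n → not j), contraposes to O(j → not n); with O(j) we get O(not n).
Applying K to premise 1 (O(not n → not c)) and O(not n) yields O(not c).
The contrapositive of premise 9 (O(not a → c)) is O(not c → a), and O(not c) is already established, so O(a).
Premise 6 is O(not p → not a); contrapositively O(a → p). Since O(a) holds, K gives O(p).
Premises 3, 4, 5, 8, 10 do not contribute to this derivation.
So O(p) follows.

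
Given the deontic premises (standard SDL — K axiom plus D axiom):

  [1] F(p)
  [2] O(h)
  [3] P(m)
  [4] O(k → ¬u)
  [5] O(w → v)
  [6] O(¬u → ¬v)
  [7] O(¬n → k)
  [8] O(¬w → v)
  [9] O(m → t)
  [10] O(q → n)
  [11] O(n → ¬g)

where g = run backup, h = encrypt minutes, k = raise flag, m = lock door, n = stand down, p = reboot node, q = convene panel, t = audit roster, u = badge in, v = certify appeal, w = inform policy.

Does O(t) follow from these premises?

Premise 9 is O(m → t), but O(m) is not derivable from the premises (the permission P(m) asserts only ¬O(¬m), not O(m)), so it does not yield O(t).
No other premise forces O(t). An ideal world satisfying every premise can still have t false, so O(t) is not derivable.

No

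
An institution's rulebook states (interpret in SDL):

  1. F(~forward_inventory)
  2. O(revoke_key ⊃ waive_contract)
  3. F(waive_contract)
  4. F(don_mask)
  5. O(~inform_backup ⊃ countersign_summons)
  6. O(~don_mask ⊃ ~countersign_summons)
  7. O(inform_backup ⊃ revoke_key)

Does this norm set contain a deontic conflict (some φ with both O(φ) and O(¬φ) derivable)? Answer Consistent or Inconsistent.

F(waive_contract) at premise 3 means O(~waive_contract).
Premise 2, O(revoke_key ⊃ waive_contract), contraposes to O(~waive_contract ⊃ ~revoke_key); with O(~waive_contract) we get O(~revoke_key).
Premise 7 is O(inform_backup ⊃ revoke_key); contrapositively O(~revoke_key ⊃ ~inform_backup). Since O(~revoke_key) holds, K gives O(~inform_backup).
With premise 5, O(~inform_backup ⊃ countersign_summons), the K-axiom yields O(countersign_summons).
Premise 6 is O(~don_mask ⊃ ~countersign_summons); contrapositively O(countersign_summons ⊃ don_mask). Since O(countersign_summons) holds, K gives O(don_mask).
Yet premise 4 is F(don_mask), i.e. O(~don_mask).
We now have both O(don_mask) and O(~don_mask) — don_mask is simultaneously obligatory and forbidden, violating the D-axiom.

Inconsistent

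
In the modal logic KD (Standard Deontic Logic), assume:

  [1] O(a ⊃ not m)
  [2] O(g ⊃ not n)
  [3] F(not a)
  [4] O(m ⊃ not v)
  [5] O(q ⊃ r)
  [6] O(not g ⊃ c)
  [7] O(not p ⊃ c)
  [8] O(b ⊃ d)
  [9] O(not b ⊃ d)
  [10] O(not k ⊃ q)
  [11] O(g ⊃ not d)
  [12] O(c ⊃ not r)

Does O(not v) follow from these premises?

Premise 4 is O(m ⊃ not v), but O(m) is not derivable from the premises, so it does not yield O(not v).
No other premise forces O(not v). An ideal world satisfying every premise can still have not v false, so O(not v) is not derivable.

No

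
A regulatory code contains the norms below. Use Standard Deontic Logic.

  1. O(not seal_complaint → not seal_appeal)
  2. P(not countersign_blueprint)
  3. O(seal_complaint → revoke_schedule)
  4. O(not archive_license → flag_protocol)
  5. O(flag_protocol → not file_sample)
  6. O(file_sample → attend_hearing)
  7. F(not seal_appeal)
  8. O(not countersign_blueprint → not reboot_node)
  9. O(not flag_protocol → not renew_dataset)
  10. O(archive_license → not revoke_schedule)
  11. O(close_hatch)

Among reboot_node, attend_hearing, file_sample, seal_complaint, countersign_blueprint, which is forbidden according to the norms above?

file_sample

Premise 7, F(not seal_appeal), is equivalent to O(seal_appeal).
The contrapositive of premise 1 (O(not seal_complaint → not seal_appeal)) is O(seal_appeal → seal_complaint), and O(seal_appeal) is already established, so O(seal_complaint).
Applying K to premise 3 (O(seal_complaint → revoke_schedule)) and O(seal_complaint) yields O(revoke_schedule).
Premise 10 is O(archive_license → not revoke_schedule); contrapositively O(revoke_schedule → not archive_license). Since O(revoke_schedule) holds, K gives O(not archive_license).
From O(not archive_license) and premise 4, O(not archive_license → flag_protocol), we obtain O(flag_protocol).
Applying K to premise 5 (O(flag_protocol → not file_sample)) and O(flag_protocol) yields O(not file_sample).
So O(not file_sample) holds, i.e. file_sample is forbidden. None of the other listed options is forbidden under the premises.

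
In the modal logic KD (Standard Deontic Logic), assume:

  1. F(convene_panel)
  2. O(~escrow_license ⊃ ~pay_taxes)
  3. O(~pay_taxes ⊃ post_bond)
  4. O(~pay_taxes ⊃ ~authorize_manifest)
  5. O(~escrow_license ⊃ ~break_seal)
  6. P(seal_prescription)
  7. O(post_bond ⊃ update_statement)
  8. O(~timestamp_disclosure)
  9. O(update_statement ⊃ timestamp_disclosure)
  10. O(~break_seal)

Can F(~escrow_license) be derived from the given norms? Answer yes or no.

From premise 8 we have O(~timestamp_disclosure).
Premise 9 is O(update_statement ⊃ timestamp_disclosure); contrapositively O(~timestamp_disclosure ⊃ ~update_statement). Since O(~timestamp_disclosure) holds, K gives O(~update_statement).
The contrapositive of premise 7 (O(post_bond ⊃ update_statement)) is O(~update_statement ⊃ ~post_bond), and O(~update_statement) is already established, so O(~post_bond).
The contrapositive of premise 3 (O(~pay_taxes ⊃ post_bond)) is O(~post_bond ⊃ pay_taxes), and O(~post_bond) is already established, so O(pay_taxes).
Premise 2, O(~escrow_license ⊃ ~pay_taxes), contraposes to O(pay_taxes ⊃ escrow_license); with O(pay_taxes) we get O(escrow_license).
Premises 1, 4, 5, 6, 10 do not contribute to this derivation.
So O(escrow_license) holds, i.e. F(~escrow_license). The claim follows.

Yes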